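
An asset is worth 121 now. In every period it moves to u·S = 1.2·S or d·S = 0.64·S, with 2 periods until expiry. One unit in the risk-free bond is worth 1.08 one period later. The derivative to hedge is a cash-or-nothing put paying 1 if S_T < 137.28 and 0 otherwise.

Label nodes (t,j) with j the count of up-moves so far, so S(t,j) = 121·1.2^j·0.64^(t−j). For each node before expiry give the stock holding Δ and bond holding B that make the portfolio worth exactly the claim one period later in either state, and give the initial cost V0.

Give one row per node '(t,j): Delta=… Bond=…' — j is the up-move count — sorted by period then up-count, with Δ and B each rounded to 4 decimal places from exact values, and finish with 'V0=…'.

No-arbitrage ⇒ martingale measure with p* = (R−d)/(u−d) = 0.7857.
Terminal values V(2,·): V(2,0)=1.0000, V(2,1)=1.0000, V(2,2)=0.0000
Node (1,0) S=77.4400: V=(p*·1.0000+(1−p*)·1.0000)/1.08=0.9259; Δ=(1.0000−1.0000)/(92.9280−49.5616)=0.0000; B=V−Δ·S=0.9259
Node (1,1) S=145.2000: V=(p*·0.0000+(1−p*)·1.0000)/1.08=0.1984; Δ=(0.0000−1.0000)/(174.2400−92.9280)=-0.0123; B=V−Δ·S=1.9841
Node (0,0) S=121.0000: V=(p*·0.1984+(1−p*)·0.9259)/1.08=0.3281; Δ=(0.1984−0.9259)/(145.2000−77.4400)=-0.0107; B=V−Δ·S=1.6272
The time-0 hedge costs 0.3281, which is the no-arbitrage price.

(0,0): Delta=-0.0107 Bond=1.6272
(1,0): Delta=0.0000 Bond=0.9259
(1,1): Delta=-0.0123 Bond=1.9841
V0=0.3281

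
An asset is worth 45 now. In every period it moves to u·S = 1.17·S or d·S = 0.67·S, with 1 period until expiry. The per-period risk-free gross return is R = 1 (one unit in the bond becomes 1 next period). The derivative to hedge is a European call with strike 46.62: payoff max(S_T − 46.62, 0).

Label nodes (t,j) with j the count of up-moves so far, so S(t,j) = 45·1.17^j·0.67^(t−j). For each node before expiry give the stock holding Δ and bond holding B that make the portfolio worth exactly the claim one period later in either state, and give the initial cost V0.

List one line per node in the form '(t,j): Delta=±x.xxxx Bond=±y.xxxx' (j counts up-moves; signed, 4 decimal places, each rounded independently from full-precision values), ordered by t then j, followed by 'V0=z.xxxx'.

Under the risk-neutral measure, an up-move has probability p* = (R−d)/(u−d) = 0.6600 and values discount at R = 1.
Payoff layer (t=1): V(1,0)=0.0000, V(1,1)=6.0300
  t=0,j=0: stock 45.0000 → up 52.6500 (V=6.0300), down 30.1500 (V=0.0000). Price 3.9798; hedge Δ=0.2680, bond B=-8.0802.
Self-financing check: at every node Δ·S+B equals the discounted successor values.

(0,0): Delta=0.2680 Bond=-8.0802
V0=3.9798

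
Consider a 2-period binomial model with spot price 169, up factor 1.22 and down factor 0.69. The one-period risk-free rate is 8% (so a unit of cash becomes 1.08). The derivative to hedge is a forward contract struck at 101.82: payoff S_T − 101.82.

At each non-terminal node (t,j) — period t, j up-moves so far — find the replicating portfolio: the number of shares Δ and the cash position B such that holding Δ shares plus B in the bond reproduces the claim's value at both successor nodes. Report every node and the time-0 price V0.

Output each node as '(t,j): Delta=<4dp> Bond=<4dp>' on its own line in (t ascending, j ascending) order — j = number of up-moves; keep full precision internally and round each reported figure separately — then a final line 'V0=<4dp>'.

(0,0): Delta=1.0000 Bond=-87.2942
(1,0): Delta=1.0000 Bond=-94.2778
(1,1): Delta=1.0000 Bond=-94.2778
V0=81.7058

The replicating-portfolio and risk-neutral prices coincide; use p* = (1.08−0.69)/(1.22−0.69) = 0.7358 for the latter.
Terminal payoffs: V(2,0)=-21.3591, V(2,1)=40.4442, V(2,2)=149.7196
  t=1,j=0: stock 116.6100 → up 142.2642 (V=40.4442), down 80.4609 (V=-21.3591). Price 22.3322; hedge Δ=1.0000, bond B=-94.2778.
  t=1,j=1: stock 206.1800 → up 251.5396 (V=149.7196), down 142.2642 (V=40.4442). Price 111.9022; hedge Δ=1.0000, bond B=-94.2778.
  t=0,j=0: stock 169.0000 → up 206.1800 (V=111.9022), down 116.6100 (V=22.3322). Price 81.7058; hedge Δ=1.0000, bond B=-87.2942.
Root portfolio cost Δ·169+B reproduces V0=81.7058.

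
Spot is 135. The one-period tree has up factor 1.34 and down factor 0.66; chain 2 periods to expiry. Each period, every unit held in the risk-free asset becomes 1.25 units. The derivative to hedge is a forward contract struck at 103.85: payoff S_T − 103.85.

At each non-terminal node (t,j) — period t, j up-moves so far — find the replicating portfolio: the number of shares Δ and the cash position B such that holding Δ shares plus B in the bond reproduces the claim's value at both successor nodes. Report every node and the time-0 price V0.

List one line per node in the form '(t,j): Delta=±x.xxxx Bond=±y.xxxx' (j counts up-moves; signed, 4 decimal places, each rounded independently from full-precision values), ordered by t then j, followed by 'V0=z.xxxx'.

(0,0): Delta=1.0000 Bond=-66.4640
(1,0): Delta=1.0000 Bond=-83.0800
(1,1): Delta=1.0000 Bond=-83.0800
V0=68.5360

Risk-neutral probability p* = (R−d)/(u−d) = (1.25−0.66)/(1.34−0.66) = 0.8676.
Payoff layer (t=2): V(2,0)=-45.0440, V(2,1)=15.5440, V(2,2)=138.5560
(1,0): S=89.1000. Δ = (V_up−V_dn)/(S_up−S_dn) = (15.5440−-45.0440)/(119.3940−58.8060) = 1.0000. V = [p*·15.5440 + (1−p*)·-45.0440]/1.25 = 6.0200. B = V − Δ·S = -83.0800.
(1,1): S=180.9000. Δ = (V_up−V_dn)/(S_up−S_dn) = (138.5560−15.5440)/(242.4060−119.3940) = 1.0000. V = [p*·138.5560 + (1−p*)·15.5440]/1.25 = 97.8200. B = V − Δ·S = -83.0800.
(0,0): S=135.0000. Δ = (V_up−V_dn)/(S_up−S_dn) = (97.8200−6.0200)/(180.9000−89.1000) = 1.0000. V = [p*·97.8200 + (1−p*)·6.0200]/1.25 = 68.5360. B = V − Δ·S = -66.4640.
Root portfolio cost Δ·135+B reproduces V0=68.5360.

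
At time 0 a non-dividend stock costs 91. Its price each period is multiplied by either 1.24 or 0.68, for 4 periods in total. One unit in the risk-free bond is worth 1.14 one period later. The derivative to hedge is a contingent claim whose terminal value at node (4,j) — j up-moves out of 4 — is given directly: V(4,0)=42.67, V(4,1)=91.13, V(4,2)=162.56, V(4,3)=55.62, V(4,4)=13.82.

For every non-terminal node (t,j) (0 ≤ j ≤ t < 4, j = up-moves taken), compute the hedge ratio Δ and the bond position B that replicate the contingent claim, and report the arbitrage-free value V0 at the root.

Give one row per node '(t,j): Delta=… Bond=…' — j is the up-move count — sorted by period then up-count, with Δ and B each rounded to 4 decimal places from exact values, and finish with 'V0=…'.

(0,0): Delta=-0.7409 Bond=97.6416
(1,0): Delta=-1.1026 Bond=133.6978
(1,1): Delta=-0.6977 Bond=106.4449
(2,0): Delta=2.5064 Bond=0.5546
(2,1): Delta=-1.5329 Bond=185.4287
(2,2): Delta=-0.5982 Bond=107.4164
(3,0): Delta=3.0243 Bond=-14.1880
(3,1): Delta=2.4446 Bond=3.8540
(3,2): Delta=-2.0071 Bond=256.5050
(3,3): Delta=-0.4302 Bond=93.3133
V0=30.2234

No-arbitrage ⇒ martingale measure with p* = (R−d)/(u−d) = 0.8214.
At expiry t=4: V(4,0)=42.6700, V(4,1)=91.1300, V(4,2)=162.5600, V(4,3)=55.6200, V(4,4)=13.8200
  t=3,j=0: stock 28.6133 → up 35.4805 (V=91.1300), down 19.4571 (V=42.6700). Price 72.3477; hedge Δ=3.0243, bond B=-14.1880.
  t=3,j=1: stock 52.1772 → up 64.6997 (V=162.5600), down 35.4805 (V=91.1300). Price 131.4076; hedge Δ=2.4446, bond B=3.8540.
  t=3,j=2: stock 95.1467 → up 117.9819 (V=55.6200), down 64.6997 (V=162.5600). Price 65.5407; hedge Δ=-2.0071, bond B=256.5050.
  t=3,j=3: stock 173.5028 → up 215.1435 (V=13.8200), down 117.9819 (V=55.6200). Price 18.6704; hedge Δ=-0.4302, bond B=93.3133.
  t=2,j=0: stock 42.0784 → up 52.1772 (V=131.4076), down 28.6133 (V=72.3477). Price 106.0186; hedge Δ=2.5064, bond B=0.5546.
  t=2,j=1: stock 76.7312 → up 95.1467 (V=65.5407), down 52.1772 (V=131.4076). Price 67.8094; hedge Δ=-1.5329, bond B=185.4287.
  t=2,j=2: stock 139.9216 → up 173.5028 (V=18.6704), down 95.1467 (V=65.5407). Price 23.7194; hedge Δ=-0.5982, bond B=107.4164.
  t=1,j=0: stock 61.8800 → up 76.7312 (V=67.8094), down 42.0784 (V=106.0186). Price 65.4670; hedge Δ=-1.1026, bond B=133.6978.
  t=1,j=1: stock 112.8400 → up 139.9216 (V=23.7194), down 76.7312 (V=67.8094). Price 27.7128; hedge Δ=-0.6977, bond B=106.4449.
  t=0,j=0: stock 91.0000 → up 112.8400 (V=27.7128), down 61.8800 (V=65.4670). Price 30.2234; hedge Δ=-0.7409, bond B=97.6416.
Root portfolio cost Δ·91+B reproduces V0=30.2234.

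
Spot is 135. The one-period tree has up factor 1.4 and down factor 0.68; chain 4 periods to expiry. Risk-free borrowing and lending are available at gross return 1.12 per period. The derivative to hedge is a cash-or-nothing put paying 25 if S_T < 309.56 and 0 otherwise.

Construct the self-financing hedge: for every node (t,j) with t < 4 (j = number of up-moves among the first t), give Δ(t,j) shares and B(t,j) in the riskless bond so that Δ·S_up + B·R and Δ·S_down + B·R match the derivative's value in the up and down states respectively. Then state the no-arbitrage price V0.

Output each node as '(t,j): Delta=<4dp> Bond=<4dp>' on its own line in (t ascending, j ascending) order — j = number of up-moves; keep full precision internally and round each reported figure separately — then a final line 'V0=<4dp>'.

Risk-neutral probability p* = (R−d)/(u−d) = (1.12−0.68)/(1.4−0.68) = 0.6111.
Terminal payoffs: V(4,0)=25.0000, V(4,1)=25.0000, V(4,2)=25.0000, V(4,3)=25.0000, V(4,4)=0.0000
  t=3,j=0: stock 42.4483 → up 59.4276 (V=25.0000), down 28.8649 (V=25.0000). Price 22.3214; hedge Δ=0.0000, bond B=22.3214.
  t=3,j=1: stock 87.3936 → up 122.3510 (V=25.0000), down 59.4276 (V=25.0000). Price 22.3214; hedge Δ=0.0000, bond B=22.3214.
  t=3,j=2: stock 179.9280 → up 251.8992 (V=25.0000), down 122.3510 (V=25.0000). Price 22.3214; hedge Δ=0.0000, bond B=22.3214.
  t=3,j=3: stock 370.4400 → up 518.6160 (V=0.0000), down 251.8992 (V=25.0000). Price 8.6806; hedge Δ=-0.0937, bond B=43.4028.
  t=2,j=0: stock 62.4240 → up 87.3936 (V=22.3214), down 42.4483 (V=22.3214). Price 19.9298; hedge Δ=0.0000, bond B=19.9298.
  t=2,j=1: stock 128.5200 → up 179.9280 (V=22.3214), down 87.3936 (V=22.3214). Price 19.9298; hedge Δ=0.0000, bond B=19.9298.
  t=2,j=2: stock 264.6000 → up 370.4400 (V=8.6806), down 179.9280 (V=22.3214). Price 12.4869; hedge Δ=-0.0716, bond B=31.4326.
  t=1,j=0: stock 91.8000 → up 128.5200 (V=19.9298), down 62.4240 (V=19.9298). Price 17.7945; hedge Δ=0.0000, bond B=17.7945.
  t=1,j=1: stock 189.0000 → up 264.6000 (V=12.4869), down 128.5200 (V=19.9298). Price 13.7334; hedge Δ=-0.0547, bond B=24.0708.
  t=0,j=0: stock 135.0000 → up 189.0000 (V=13.7334), down 91.8000 (V=17.7945). Price 13.6721; hedge Δ=-0.0418, bond B=19.3125.
Check: Δ(0,0)·S0 + B(0,0) = 13.6721 = V0.

(0,0): Delta=-0.0418 Bond=19.3125
(1,0): Delta=0.0000 Bond=17.7945
(1,1): Delta=-0.0547 Bond=24.0708
(2,0): Delta=0.0000 Bond=19.9298
(2,1): Delta=0.0000 Bond=19.9298
(2,2): Delta=-0.0716 Bond=31.4326
(3,0): Delta=0.0000 Bond=22.3214
(3,1): Delta=0.0000 Bond=22.3214
(3,2): Delta=0.0000 Bond=22.3214
(3,3): Delta=-0.0937 Bond=43.4028
V0=13.6721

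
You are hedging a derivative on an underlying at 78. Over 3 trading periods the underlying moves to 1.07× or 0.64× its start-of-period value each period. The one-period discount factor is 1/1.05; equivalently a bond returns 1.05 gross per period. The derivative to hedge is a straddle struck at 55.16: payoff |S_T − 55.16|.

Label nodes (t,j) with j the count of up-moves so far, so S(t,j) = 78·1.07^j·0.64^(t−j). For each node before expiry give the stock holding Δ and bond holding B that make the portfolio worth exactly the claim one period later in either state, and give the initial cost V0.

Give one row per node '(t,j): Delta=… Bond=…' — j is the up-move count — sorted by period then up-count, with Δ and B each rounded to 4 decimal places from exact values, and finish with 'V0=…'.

Risk-neutral probability p* = (R−d)/(u−d) = (1.05−0.64)/(1.07−0.64) = 0.9535.
Payoff layer (t=3): V(3,0)=34.7128, V(3,1)=20.9748, V(3,2)=1.9934, V(3,3)=40.3934
Node (2,0) S=31.9488: V=(p*·20.9748+(1−p*)·34.7128)/1.05=20.5845; Δ=(20.9748−34.7128)/(34.1852−20.4472)=-1.0000; B=V−Δ·S=52.5333
Node (2,1) S=53.4144: V=(p*·1.9934+(1−p*)·20.9748)/1.05=2.7393; Δ=(1.9934−20.9748)/(57.1534−34.1852)=-0.8264; B=V−Δ·S=46.8820
Node (2,2) S=89.3022: V=(p*·40.3934+(1−p*)·1.9934)/1.05=36.7689; Δ=(40.3934−1.9934)/(95.5534−57.1534)=1.0000; B=V−Δ·S=-52.5333
Node (1,0) S=49.9200: V=(p*·2.7393+(1−p*)·20.5845)/1.05=3.3993; Δ=(2.7393−20.5845)/(53.4144−31.9488)=-0.8313; B=V−Δ·S=44.8999
Node (1,1) S=83.4600: V=(p*·36.7689+(1−p*)·2.7393)/1.05=33.5106; Δ=(36.7689−2.7393)/(89.3022−53.4144)=0.9482; B=V−Δ·S=-45.6280
Node (0,0) S=78.0000: V=(p*·33.5106+(1−p*)·3.3993)/1.05=30.5810; Δ=(33.5106−3.3993)/(83.4600−49.9200)=0.8978; B=V−Δ·S=-39.4451
Self-financing check: at every node Δ·S+B equals the discounted successor values.

(0,0): Delta=0.8978 Bond=-39.4451
(1,0): Delta=-0.8313 Bond=44.8999
(1,1): Delta=0.9482 Bond=-45.6280
(2,0): Delta=-1.0000 Bond=52.5333
(2,1): Delta=-0.8264 Bond=46.8820
(2,2): Delta=1.0000 Bond=-52.5333
V0=30.5810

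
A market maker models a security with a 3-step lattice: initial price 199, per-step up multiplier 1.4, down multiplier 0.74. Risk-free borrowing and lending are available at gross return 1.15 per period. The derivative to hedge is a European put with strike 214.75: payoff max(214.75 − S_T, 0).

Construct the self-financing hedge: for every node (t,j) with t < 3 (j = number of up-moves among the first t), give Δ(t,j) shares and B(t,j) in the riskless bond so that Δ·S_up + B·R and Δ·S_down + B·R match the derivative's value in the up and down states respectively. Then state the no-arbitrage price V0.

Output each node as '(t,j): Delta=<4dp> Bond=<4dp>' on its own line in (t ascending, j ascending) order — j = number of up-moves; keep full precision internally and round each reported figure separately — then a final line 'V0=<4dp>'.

(0,0): Delta=-0.2279 Bond=61.0791
(1,0): Delta=-0.5894 Bond=123.4723
(1,1): Delta=-0.1114 Bond=37.7829
(2,0): Delta=-1.0000 Bond=186.7391
(2,1): Delta=-0.4570 Bond=114.7090
(2,2): Delta=0.0000 Bond=0.0000
V0=15.7262

The replicating-portfolio and risk-neutral prices coincide; use p* = (1.15−0.74)/(1.4−0.74) = 0.6212 for the latter.
At expiry t=3: V(3,0)=134.1104, V(3,1)=62.1886, V(3,2)=0.0000, V(3,3)=0.0000
Node (2,0) S=108.9724: V=(p*·62.1886+(1−p*)·134.1104)/1.15=77.7667; Δ=(62.1886−134.1104)/(152.5614−80.6396)=-1.0000; B=V−Δ·S=186.7391
Node (2,1) S=206.1640: V=(p*·0.0000+(1−p*)·62.1886)/1.15=20.4837; Δ=(0.0000−62.1886)/(288.6296−152.5614)=-0.4570; B=V−Δ·S=114.7090
Node (2,2) S=390.0400: V=(p*·0.0000+(1−p*)·0.0000)/1.15=0.0000; Δ=(0.0000−0.0000)/(546.0560−288.6296)=0.0000; B=V−Δ·S=0.0000
Node (1,0) S=147.2600: V=(p*·20.4837+(1−p*)·77.7667)/1.15=36.6799; Δ=(20.4837−77.7667)/(206.1640−108.9724)=-0.5894; B=V−Δ·S=123.4723
Node (1,1) S=278.6000: V=(p*·0.0000+(1−p*)·20.4837)/1.15=6.7470; Δ=(0.0000−20.4837)/(390.0400−206.1640)=-0.1114; B=V−Δ·S=37.7829
Node (0,0) S=199.0000: V=(p*·6.7470+(1−p*)·36.6799)/1.15=15.7262; Δ=(6.7470−36.6799)/(278.6000−147.2600)=-0.2279; B=V−Δ·S=61.0791
Root portfolio cost Δ·199+B reproduces V0=15.7262.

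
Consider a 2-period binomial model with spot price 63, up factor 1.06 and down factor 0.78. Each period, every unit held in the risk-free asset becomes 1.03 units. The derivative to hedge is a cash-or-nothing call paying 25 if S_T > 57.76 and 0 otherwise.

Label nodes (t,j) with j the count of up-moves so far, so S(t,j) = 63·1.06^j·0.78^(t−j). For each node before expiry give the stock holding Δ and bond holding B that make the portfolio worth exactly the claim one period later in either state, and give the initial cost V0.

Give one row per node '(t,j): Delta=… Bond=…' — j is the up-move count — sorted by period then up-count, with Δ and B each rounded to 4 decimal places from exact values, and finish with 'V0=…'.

No-arbitrage ⇒ martingale measure with p* = (R−d)/(u−d) = 0.8929.
Terminal values V(2,·): V(2,0)=0.0000, V(2,1)=0.0000, V(2,2)=25.0000
(1,0): S=49.1400. Δ = (V_up−V_dn)/(S_up−S_dn) = (0.0000−0.0000)/(52.0884−38.3292) = 0.0000. V = [p*·0.0000 + (1−p*)·0.0000]/1.03 = 0.0000. B = V − Δ·S = 0.0000.
(1,1): S=66.7800. Δ = (V_up−V_dn)/(S_up−S_dn) = (25.0000−0.0000)/(70.7868−52.0884) = 1.3370. V = [p*·25.0000 + (1−p*)·0.0000]/1.03 = 21.6713. B = V − Δ·S = -67.6144.
(0,0): S=63.0000. Δ = (V_up−V_dn)/(S_up−S_dn) = (21.6713−0.0000)/(66.7800−49.1400) = 1.2285. V = [p*·21.6713 + (1−p*)·0.0000]/1.03 = 18.7858. B = V − Δ·S = -58.6117.
Root portfolio cost Δ·63+B reproduces V0=18.7858.

(0,0): Delta=1.2285 Bond=-58.6117
(1,0): Delta=0.0000 Bond=0.0000
(1,1): Delta=1.3370 Bond=-67.6144
V0=18.7858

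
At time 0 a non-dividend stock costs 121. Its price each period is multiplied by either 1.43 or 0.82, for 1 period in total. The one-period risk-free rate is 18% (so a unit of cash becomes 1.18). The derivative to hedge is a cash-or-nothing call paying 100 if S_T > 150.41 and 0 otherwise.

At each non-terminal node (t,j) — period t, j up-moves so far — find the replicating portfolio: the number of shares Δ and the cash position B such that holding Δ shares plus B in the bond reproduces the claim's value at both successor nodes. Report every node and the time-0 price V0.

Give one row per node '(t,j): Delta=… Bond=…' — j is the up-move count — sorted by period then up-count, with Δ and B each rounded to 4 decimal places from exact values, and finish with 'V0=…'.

Risk-neutral probability p* = (R−d)/(u−d) = (1.18−0.82)/(1.43−0.82) = 0.5902.
Payoff layer (t=1): V(1,0)=0.0000, V(1,1)=100.0000
Node (0,0) S=121.0000: V=(p*·100.0000+(1−p*)·0.0000)/1.18=50.0139; Δ=(100.0000−0.0000)/(173.0300−99.2200)=1.3548; B=V−Δ·S=-113.9205
Root portfolio cost Δ·121+B reproduces V0=50.0139.

(0,0): Delta=1.3548 Bond=-113.9205
V0=50.0139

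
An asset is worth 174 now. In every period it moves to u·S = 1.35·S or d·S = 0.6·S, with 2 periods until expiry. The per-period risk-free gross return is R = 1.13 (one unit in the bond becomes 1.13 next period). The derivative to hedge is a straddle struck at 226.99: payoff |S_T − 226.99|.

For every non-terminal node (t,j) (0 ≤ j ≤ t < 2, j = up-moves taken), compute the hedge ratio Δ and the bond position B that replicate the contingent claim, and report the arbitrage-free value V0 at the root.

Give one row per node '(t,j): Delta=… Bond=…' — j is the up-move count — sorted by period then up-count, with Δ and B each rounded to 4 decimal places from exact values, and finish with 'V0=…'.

(0,0): Delta=-0.1362 Bond=97.9628
(1,0): Delta=-1.0000 Bond=200.8761
(1,1): Delta=0.0231 Bond=73.2655
V0=74.2597

The replicating-portfolio and risk-neutral prices coincide; use p* = (1.13−0.6)/(1.35−0.6) = 0.7067 for the latter.
Terminal payoffs: V(2,0)=164.3500, V(2,1)=86.0500, V(2,2)=90.1250
Node (1,0) S=104.4000: V=(p*·86.0500+(1−p*)·164.3500)/1.13=96.4761; Δ=(86.0500−164.3500)/(140.9400−62.6400)=-1.0000; B=V−Δ·S=200.8761
Node (1,1) S=234.9000: V=(p*·90.1250+(1−p*)·86.0500)/1.13=78.6988; Δ=(90.1250−86.0500)/(317.1150−140.9400)=0.0231; B=V−Δ·S=73.2655
Node (0,0) S=174.0000: V=(p*·78.6988+(1−p*)·96.4761)/1.13=74.2597; Δ=(78.6988−96.4761)/(234.9000−104.4000)=-0.1362; B=V−Δ·S=97.9628
Self-financing check: at every node Δ·S+B equals the discounted successor values.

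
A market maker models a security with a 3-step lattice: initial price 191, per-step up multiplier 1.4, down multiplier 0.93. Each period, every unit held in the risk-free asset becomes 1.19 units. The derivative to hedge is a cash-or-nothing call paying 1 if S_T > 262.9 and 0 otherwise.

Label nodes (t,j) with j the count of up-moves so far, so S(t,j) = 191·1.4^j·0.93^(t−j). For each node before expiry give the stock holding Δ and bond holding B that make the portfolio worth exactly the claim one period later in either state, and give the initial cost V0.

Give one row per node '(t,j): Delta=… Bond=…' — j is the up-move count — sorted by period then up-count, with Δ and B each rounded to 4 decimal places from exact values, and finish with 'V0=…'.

Risk-neutral probability p* = (R−d)/(u−d) = (1.19−0.93)/(1.4−0.93) = 0.5532.
Payoff layer (t=3): V(3,0)=0.0000, V(3,1)=0.0000, V(3,2)=1.0000, V(3,3)=1.0000
(2,0): S=165.1959. Δ = (V_up−V_dn)/(S_up−S_dn) = (0.0000−0.0000)/(231.2743−153.6322) = 0.0000. V = [p*·0.0000 + (1−p*)·0.0000]/1.19 = 0.0000. B = V − Δ·S = 0.0000.
(2,1): S=248.6820. Δ = (V_up−V_dn)/(S_up−S_dn) = (1.0000−0.0000)/(348.1548−231.2743) = 0.0086. V = [p*·1.0000 + (1−p*)·0.0000]/1.19 = 0.4649. B = V − Δ·S = -1.6628.
(2,2): S=374.3600. Δ = (V_up−V_dn)/(S_up−S_dn) = (1.0000−1.0000)/(524.1040−348.1548) = 0.0000. V = [p*·1.0000 + (1−p*)·1.0000]/1.19 = 0.8403. B = V − Δ·S = 0.8403.
(1,0): S=177.6300. Δ = (V_up−V_dn)/(S_up−S_dn) = (0.4649−0.0000)/(248.6820−165.1959) = 0.0056. V = [p*·0.4649 + (1−p*)·0.0000]/1.19 = 0.2161. B = V − Δ·S = -0.7730.
(1,1): S=267.4000. Δ = (V_up−V_dn)/(S_up−S_dn) = (0.8403−0.4649)/(374.3600−248.6820) = 0.0030. V = [p*·0.8403 + (1−p*)·0.4649]/1.19 = 0.5652. B = V − Δ·S = -0.2337.
(0,0): S=191.0000. Δ = (V_up−V_dn)/(S_up−S_dn) = (0.5652−0.2161)/(267.4000−177.6300) = 0.0039. V = [p*·0.5652 + (1−p*)·0.2161]/1.19 = 0.3439. B = V − Δ·S = -0.3989.
The time-0 hedge costs 0.3439, which is the no-arbitrage price.

(0,0): Delta=0.0039 Bond=-0.3989
(1,0): Delta=0.0056 Bond=-0.7730
(1,1): Delta=0.0030 Bond=-0.2337
(2,0): Delta=0.0000 Bond=0.0000
(2,1): Delta=0.0086 Bond=-1.6628
(2,2): Delta=0.0000 Bond=0.8403
V0=0.3439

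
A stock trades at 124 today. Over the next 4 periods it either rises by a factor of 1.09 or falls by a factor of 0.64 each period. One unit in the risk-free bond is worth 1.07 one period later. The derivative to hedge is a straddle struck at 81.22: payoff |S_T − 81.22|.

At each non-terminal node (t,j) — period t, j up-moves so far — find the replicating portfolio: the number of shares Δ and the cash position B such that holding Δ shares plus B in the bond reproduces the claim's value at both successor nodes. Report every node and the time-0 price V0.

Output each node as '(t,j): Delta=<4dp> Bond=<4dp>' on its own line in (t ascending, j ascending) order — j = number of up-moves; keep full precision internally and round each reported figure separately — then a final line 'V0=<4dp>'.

(0,0): Delta=0.9215 Bond=-51.8567
(1,0): Delta=-0.0373 Bond=20.6040
(1,1): Delta=0.9477 Bond=-59.0258
(2,0): Delta=-1.0000 Bond=70.9407
(2,1): Delta=-0.0110 Bond=19.7721
(2,2): Delta=0.9738 Bond=-67.0148
(3,0): Delta=-1.0000 Bond=75.9065
(3,1): Delta=-1.0000 Bond=75.9065
(3,2): Delta=0.0160 Bond=18.6096
(3,3): Delta=1.0000 Bond=-75.9065
V0=62.4062

Since d<R<u, set p* = (R−d)/(u−d) = 0.9556; price each node as the discounted p*-expectation of its children.
At expiry t=4: V(4,0)=60.4163, V(4,1)=45.7886, V(4,2)=20.8759, V(4,3)=21.5535, V(4,4)=93.8161
(3,0): S=32.5059. Δ = (V_up−V_dn)/(S_up−S_dn) = (45.7886−60.4163)/(35.4314−20.8037) = -1.0000. V = [p*·45.7886 + (1−p*)·60.4163]/1.07 = 43.4007. B = V − Δ·S = 75.9065.
(3,1): S=55.3615. Δ = (V_up−V_dn)/(S_up−S_dn) = (20.8759−45.7886)/(60.3441−35.4314) = -1.0000. V = [p*·20.8759 + (1−p*)·45.7886]/1.07 = 20.5450. B = V − Δ·S = 75.9065.
(3,2): S=94.2876. Δ = (V_up−V_dn)/(S_up−S_dn) = (21.5535−20.8759)/(102.7735−60.3441) = 0.0160. V = [p*·21.5535 + (1−p*)·20.8759]/1.07 = 20.1153. B = V − Δ·S = 18.6096.
(3,3): S=160.5836. Δ = (V_up−V_dn)/(S_up−S_dn) = (93.8161−21.5535)/(175.0361−102.7735) = 1.0000. V = [p*·93.8161 + (1−p*)·21.5535]/1.07 = 84.6771. B = V − Δ·S = -75.9065.
(2,0): S=50.7904. Δ = (V_up−V_dn)/(S_up−S_dn) = (20.5450−43.4007)/(55.3615−32.5059) = -1.0000. V = [p*·20.5450 + (1−p*)·43.4007]/1.07 = 20.1503. B = V − Δ·S = 70.9407.
(2,1): S=86.5024. Δ = (V_up−V_dn)/(S_up−S_dn) = (20.1153−20.5450)/(94.2876−55.3615) = -0.0110. V = [p*·20.1153 + (1−p*)·20.5450]/1.07 = 18.8172. B = V − Δ·S = 19.7721.
(2,2): S=147.3244. Δ = (V_up−V_dn)/(S_up−S_dn) = (84.6771−20.1153)/(160.5836−94.2876) = 0.9738. V = [p*·84.6771 + (1−p*)·20.1153]/1.07 = 76.4557. B = V − Δ·S = -67.0148.
(1,0): S=79.3600. Δ = (V_up−V_dn)/(S_up−S_dn) = (18.8172−20.1503)/(86.5024−50.7904) = -0.0373. V = [p*·18.8172 + (1−p*)·20.1503]/1.07 = 17.6415. B = V − Δ·S = 20.6040.
(1,1): S=135.1600. Δ = (V_up−V_dn)/(S_up−S_dn) = (76.4557−18.8172)/(147.3244−86.5024) = 0.9477. V = [p*·76.4557 + (1−p*)·18.8172]/1.07 = 69.0598. B = V − Δ·S = -59.0258.
(0,0): S=124.0000. Δ = (V_up−V_dn)/(S_up−S_dn) = (69.0598−17.6415)/(135.1600−79.3600) = 0.9215. V = [p*·69.0598 + (1−p*)·17.6415]/1.07 = 62.4062. B = V − Δ·S = -51.8567.
Root portfolio cost Δ·124+B reproduces V0=62.4062.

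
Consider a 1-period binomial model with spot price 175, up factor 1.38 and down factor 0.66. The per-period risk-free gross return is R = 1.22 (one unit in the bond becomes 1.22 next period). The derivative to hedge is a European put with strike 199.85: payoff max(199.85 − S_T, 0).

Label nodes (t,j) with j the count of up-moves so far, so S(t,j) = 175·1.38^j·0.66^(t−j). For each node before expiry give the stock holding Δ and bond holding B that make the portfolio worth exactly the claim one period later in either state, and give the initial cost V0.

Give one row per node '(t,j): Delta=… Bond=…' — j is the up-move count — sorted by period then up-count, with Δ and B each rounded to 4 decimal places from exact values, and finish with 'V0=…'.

Risk-neutral probability p* = (R−d)/(u−d) = (1.22−0.66)/(1.38−0.66) = 0.7778.
At expiry t=1: V(1,0)=84.3500, V(1,1)=0.0000
(0,0): S=175.0000. Δ = (V_up−V_dn)/(S_up−S_dn) = (0.0000−84.3500)/(241.5000−115.5000) = -0.6694. V = [p*·0.0000 + (1−p*)·84.3500]/1.22 = 15.3643. B = V − Δ·S = 132.5171.
Root portfolio cost Δ·175+B reproduces V0=15.3643.

(0,0): Delta=-0.6694 Bond=132.5171
V0=15.3643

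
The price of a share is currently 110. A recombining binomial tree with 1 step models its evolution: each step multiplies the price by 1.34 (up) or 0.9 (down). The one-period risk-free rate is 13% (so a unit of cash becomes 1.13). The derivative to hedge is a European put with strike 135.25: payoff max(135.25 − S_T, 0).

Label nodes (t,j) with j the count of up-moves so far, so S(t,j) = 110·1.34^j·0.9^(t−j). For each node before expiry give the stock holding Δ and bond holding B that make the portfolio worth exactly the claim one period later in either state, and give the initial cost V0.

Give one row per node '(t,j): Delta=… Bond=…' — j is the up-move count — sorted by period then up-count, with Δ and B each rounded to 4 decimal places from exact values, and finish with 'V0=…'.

Risk-neutral probability p* = (R−d)/(u−d) = (1.13−0.9)/(1.34−0.9) = 0.5227.
Payoff layer (t=1): V(1,0)=36.2500, V(1,1)=0.0000
Node (0,0) S=110.0000: V=(p*·0.0000+(1−p*)·36.2500)/1.13=15.3107; Δ=(0.0000−36.2500)/(147.4000−99.0000)=-0.7490; B=V−Δ·S=97.6971
Root portfolio cost Δ·110+B reproduces V0=15.3107.

(0,0): Delta=-0.7490 Bond=97.6971
V0=15.3107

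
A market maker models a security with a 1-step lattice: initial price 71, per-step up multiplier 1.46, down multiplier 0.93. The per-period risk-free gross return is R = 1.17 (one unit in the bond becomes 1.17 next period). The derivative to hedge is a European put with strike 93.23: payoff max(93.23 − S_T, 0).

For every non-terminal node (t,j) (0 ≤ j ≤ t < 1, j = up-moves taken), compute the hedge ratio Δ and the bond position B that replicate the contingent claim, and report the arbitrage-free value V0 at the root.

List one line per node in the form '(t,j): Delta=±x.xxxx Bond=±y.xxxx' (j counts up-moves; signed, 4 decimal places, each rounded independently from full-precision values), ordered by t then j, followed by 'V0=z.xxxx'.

(0,0): Delta=-0.7228 Bond=64.0413
V0=12.7205

No-arbitrage ⇒ martingale measure with p* = (R−d)/(u−d) = 0.4528.
Terminal values V(1,·): V(1,0)=27.2000, V(1,1)=0.0000
(0,0): S=71.0000. Δ = (V_up−V_dn)/(S_up−S_dn) = (0.0000−27.2000)/(103.6600−66.0300) = -0.7228. V = [p*·0.0000 + (1−p*)·27.2000]/1.17 = 12.7205. B = V − Δ·S = 64.0413.
The time-0 hedge costs 12.7205, which is the no-arbitrage price.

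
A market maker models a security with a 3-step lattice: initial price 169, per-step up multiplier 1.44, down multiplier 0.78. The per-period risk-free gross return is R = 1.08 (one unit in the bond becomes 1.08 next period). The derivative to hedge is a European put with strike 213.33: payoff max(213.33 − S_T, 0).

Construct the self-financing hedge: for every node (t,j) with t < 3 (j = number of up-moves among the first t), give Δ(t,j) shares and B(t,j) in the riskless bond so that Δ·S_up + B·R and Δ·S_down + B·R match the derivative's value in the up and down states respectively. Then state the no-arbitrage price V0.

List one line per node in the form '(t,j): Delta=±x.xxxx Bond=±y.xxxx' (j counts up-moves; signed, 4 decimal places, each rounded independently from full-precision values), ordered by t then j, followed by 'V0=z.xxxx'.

(0,0): Delta=-0.4040 Bond=106.4410
(1,0): Delta=-0.7097 Bond=155.2574
(1,1): Delta=-0.2052 Bond=66.5950
(2,0): Delta=-1.0000 Bond=197.5278
(2,1): Delta=-0.5210 Bond=131.8581
(2,2): Delta=0.0000 Bond=0.0000
V0=38.1719

Since d<R<u, set p* = (R−d)/(u−d) = 0.4545; price each node as the discounted p*-expectation of its children.
Payoff layer (t=3): V(3,0)=133.1307, V(3,1)=65.2698, V(3,2)=0.0000, V(3,3)=0.0000
(2,0): S=102.8196. Δ = (V_up−V_dn)/(S_up−S_dn) = (65.2698−133.1307)/(148.0602−80.1993) = -1.0000. V = [p*·65.2698 + (1−p*)·133.1307]/1.08 = 94.7082. B = V − Δ·S = 197.5278.
(2,1): S=189.8208. Δ = (V_up−V_dn)/(S_up−S_dn) = (0.0000−65.2698)/(273.3420−148.0602) = -0.5210. V = [p*·0.0000 + (1−p*)·65.2698]/1.08 = 32.9645. B = V − Δ·S = 131.8581.
(2,2): S=350.4384. Δ = (V_up−V_dn)/(S_up−S_dn) = (0.0000−0.0000)/(504.6313−273.3420) = 0.0000. V = [p*·0.0000 + (1−p*)·0.0000]/1.08 = 0.0000. B = V − Δ·S = 0.0000.
(1,0): S=131.8200. Δ = (V_up−V_dn)/(S_up−S_dn) = (32.9645−94.7082)/(189.8208−102.8196) = -0.7097. V = [p*·32.9645 + (1−p*)·94.7082]/1.08 = 61.7064. B = V − Δ·S = 155.2574.
(1,1): S=243.3600. Δ = (V_up−V_dn)/(S_up−S_dn) = (0.0000−32.9645)/(350.4384−189.8208) = -0.2052. V = [p*·0.0000 + (1−p*)·32.9645]/1.08 = 16.6488. B = V − Δ·S = 66.5950.
(0,0): S=169.0000. Δ = (V_up−V_dn)/(S_up−S_dn) = (16.6488−61.7064)/(243.3600−131.8200) = -0.4040. V = [p*·16.6488 + (1−p*)·61.7064]/1.08 = 38.1719. B = V − Δ·S = 106.4410.
Each (Δ,B) replicates both successor values, so the strategy is self-financing and V0 is arbitrage-free.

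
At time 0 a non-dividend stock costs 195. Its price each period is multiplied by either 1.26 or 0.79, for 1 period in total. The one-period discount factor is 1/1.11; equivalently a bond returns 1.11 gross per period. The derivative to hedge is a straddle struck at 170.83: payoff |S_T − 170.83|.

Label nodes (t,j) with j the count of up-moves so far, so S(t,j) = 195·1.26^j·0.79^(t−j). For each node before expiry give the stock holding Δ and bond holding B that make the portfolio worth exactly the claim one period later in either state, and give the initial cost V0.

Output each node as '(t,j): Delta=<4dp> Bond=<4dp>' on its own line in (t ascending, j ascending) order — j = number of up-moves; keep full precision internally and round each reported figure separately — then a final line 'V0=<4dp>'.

Since d<R<u, set p* = (R−d)/(u−d) = 0.6809; price each node as the discounted p*-expectation of its children.
At expiry t=1: V(1,0)=16.7800, V(1,1)=74.8700
(0,0): S=195.0000. Δ = (V_up−V_dn)/(S_up−S_dn) = (74.8700−16.7800)/(245.7000−154.0500) = 0.6338. V = [p*·74.8700 + (1−p*)·16.7800]/1.11 = 50.7483. B = V − Δ·S = -72.8474.
Each (Δ,B) replicates both successor values, so the strategy is self-financing and V0 is arbitrage-free.

(0,0): Delta=0.6338 Bond=-72.8474
V0=50.7483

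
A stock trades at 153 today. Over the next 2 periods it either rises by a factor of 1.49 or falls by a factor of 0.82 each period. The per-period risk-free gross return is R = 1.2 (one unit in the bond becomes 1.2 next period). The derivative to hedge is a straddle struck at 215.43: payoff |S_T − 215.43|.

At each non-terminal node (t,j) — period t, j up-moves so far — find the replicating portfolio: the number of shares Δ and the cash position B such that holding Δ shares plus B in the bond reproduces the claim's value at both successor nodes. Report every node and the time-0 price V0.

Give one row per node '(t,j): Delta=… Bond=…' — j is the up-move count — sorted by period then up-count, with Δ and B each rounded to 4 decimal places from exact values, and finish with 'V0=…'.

Risk-neutral probability p* = (R−d)/(u−d) = (1.2−0.82)/(1.49−0.82) = 0.5672.
Terminal payoffs: V(2,0)=112.5528, V(2,1)=28.4946, V(2,2)=124.2453
Node (1,0) S=125.4600: V=(p*·28.4946+(1−p*)·112.5528)/1.2=54.0650; Δ=(28.4946−112.5528)/(186.9354−102.8772)=-1.0000; B=V−Δ·S=179.5250
Node (1,1) S=227.9700: V=(p*·124.2453+(1−p*)·28.4946)/1.2=69.0008; Δ=(124.2453−28.4946)/(339.6753−186.9354)=0.6269; B=V−Δ·S=-73.9107
Node (0,0) S=153.0000: V=(p*·69.0008+(1−p*)·54.0650)/1.2=52.1134; Δ=(69.0008−54.0650)/(227.9700−125.4600)=0.1457; B=V−Δ·S=29.8211
Root portfolio cost Δ·153+B reproduces V0=52.1134.

(0,0): Delta=0.1457 Bond=29.8211
(1,0): Delta=-1.0000 Bond=179.5250
(1,1): Delta=0.6269 Bond=-73.9107
V0=52.1134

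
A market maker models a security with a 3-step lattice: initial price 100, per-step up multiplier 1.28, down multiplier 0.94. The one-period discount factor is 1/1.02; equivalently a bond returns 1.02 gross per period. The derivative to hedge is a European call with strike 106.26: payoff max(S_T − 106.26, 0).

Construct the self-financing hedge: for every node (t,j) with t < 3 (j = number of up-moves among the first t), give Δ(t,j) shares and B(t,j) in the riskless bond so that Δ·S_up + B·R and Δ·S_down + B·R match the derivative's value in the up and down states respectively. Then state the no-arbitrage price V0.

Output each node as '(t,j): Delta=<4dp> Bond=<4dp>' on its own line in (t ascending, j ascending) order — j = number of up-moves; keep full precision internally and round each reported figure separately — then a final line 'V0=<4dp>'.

Since d<R<u, set p* = (R−d)/(u−d) = 0.2353; price each node as the discounted p*-expectation of its children.
Terminal values V(3,·): V(3,0)=0.0000, V(3,1)=6.8408, V(3,2)=47.7496, V(3,3)=103.4552
  t=2,j=0: stock 88.3600 → up 113.1008 (V=6.8408), down 83.0584 (V=0.0000). Price 1.5780; hedge Δ=0.2277, bond B=-18.5420.
  t=2,j=1: stock 120.3200 → up 154.0096 (V=47.7496), down 113.1008 (V=6.8408). Price 16.1435; hedge Δ=1.0000, bond B=-104.1765.
  t=2,j=2: stock 163.8400 → up 209.7152 (V=103.4552), down 154.0096 (V=47.7496). Price 59.6635; hedge Δ=1.0000, bond B=-104.1765.
  t=1,j=0: stock 94.0000 → up 120.3200 (V=16.1435), down 88.3600 (V=1.5780). Price 4.9071; hedge Δ=0.4557, bond B=-37.9326.
  t=1,j=1: stock 128.0000 → up 163.8400 (V=59.6635), down 120.3200 (V=16.1435). Price 25.8662; hedge Δ=1.0000, bond B=-102.1338.
  t=0,j=0: stock 100.0000 → up 128.0000 (V=25.8662), down 94.0000 (V=4.9071). Price 9.6457; hedge Δ=0.6164, bond B=-51.9988.
The time-0 hedge costs 9.6457, which is the no-arbitrage price.

(0,0): Delta=0.6164 Bond=-51.9988
(1,0): Delta=0.4557 Bond=-37.9326
(1,1): Delta=1.0000 Bond=-102.1338
(2,0): Delta=0.2277 Bond=-18.5420
(2,1): Delta=1.0000 Bond=-104.1765
(2,2): Delta=1.0000 Bond=-104.1765
V0=9.6457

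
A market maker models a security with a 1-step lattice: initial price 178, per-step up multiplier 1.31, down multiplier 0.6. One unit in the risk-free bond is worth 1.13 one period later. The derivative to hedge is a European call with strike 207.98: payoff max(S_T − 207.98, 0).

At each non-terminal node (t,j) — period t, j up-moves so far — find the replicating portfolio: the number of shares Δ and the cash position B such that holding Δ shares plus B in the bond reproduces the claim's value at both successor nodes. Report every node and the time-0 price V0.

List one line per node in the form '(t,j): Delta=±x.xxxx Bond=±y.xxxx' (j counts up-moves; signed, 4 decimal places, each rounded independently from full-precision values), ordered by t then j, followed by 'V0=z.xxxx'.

(0,0): Delta=0.1994 Bond=-18.8458
V0=16.6471

Risk-neutral probability p* = (R−d)/(u−d) = (1.13−0.6)/(1.31−0.6) = 0.7465.
Payoff layer (t=1): V(1,0)=0.0000, V(1,1)=25.2000
  t=0,j=0: stock 178.0000 → up 233.1800 (V=25.2000), down 106.8000 (V=0.0000). Price 16.6471; hedge Δ=0.1994, bond B=-18.8458.
Each (Δ,B) replicates both successor values, so the strategy is self-financing and V0 is arbitrage-free.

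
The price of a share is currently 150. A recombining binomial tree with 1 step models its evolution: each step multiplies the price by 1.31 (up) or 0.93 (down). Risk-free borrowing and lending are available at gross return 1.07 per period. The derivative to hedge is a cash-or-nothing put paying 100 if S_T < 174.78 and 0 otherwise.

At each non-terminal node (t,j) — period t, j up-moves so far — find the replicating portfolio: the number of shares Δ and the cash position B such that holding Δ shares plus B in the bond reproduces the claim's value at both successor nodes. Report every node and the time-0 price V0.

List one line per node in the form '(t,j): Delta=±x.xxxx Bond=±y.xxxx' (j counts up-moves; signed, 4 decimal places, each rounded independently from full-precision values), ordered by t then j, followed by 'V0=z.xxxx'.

(0,0): Delta=-1.7544 Bond=322.1840
V0=59.0261

No-arbitrage ⇒ martingale measure with p* = (R−d)/(u−d) = 0.3684.
At expiry t=1: V(1,0)=100.0000, V(1,1)=0.0000
  t=0,j=0: stock 150.0000 → up 196.5000 (V=0.0000), down 139.5000 (V=100.0000). Price 59.0261; hedge Δ=-1.7544, bond B=322.1840.
Each (Δ,B) replicates both successor values, so the strategy is self-financing and V0 is arbitrage-free.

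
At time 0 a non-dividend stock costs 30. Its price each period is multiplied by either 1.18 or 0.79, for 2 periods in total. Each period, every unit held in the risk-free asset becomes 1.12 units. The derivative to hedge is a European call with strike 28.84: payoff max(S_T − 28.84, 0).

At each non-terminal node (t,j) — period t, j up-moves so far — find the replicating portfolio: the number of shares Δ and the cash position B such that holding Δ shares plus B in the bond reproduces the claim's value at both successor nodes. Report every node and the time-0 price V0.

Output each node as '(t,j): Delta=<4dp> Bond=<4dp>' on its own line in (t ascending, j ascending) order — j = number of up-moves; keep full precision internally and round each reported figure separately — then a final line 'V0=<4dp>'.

Since d<R<u, set p* = (R−d)/(u−d) = 0.8462; price each node as the discounted p*-expectation of its children.
Terminal values V(2,·): V(2,0)=0.0000, V(2,1)=0.0000, V(2,2)=12.9320
  t=1,j=0: stock 23.7000 → up 27.9660 (V=0.0000), down 18.7230 (V=0.0000). Price 0.0000; hedge Δ=0.0000, bond B=0.0000.
  t=1,j=1: stock 35.4000 → up 41.7720 (V=12.9320), down 27.9660 (V=0.0000). Price 9.7701; hedge Δ=0.9367, bond B=-23.3889.
  t=0,j=0: stock 30.0000 → up 35.4000 (V=9.7701), down 23.7000 (V=0.0000). Price 7.3812; hedge Δ=0.8350, bond B=-17.6702.
The time-0 hedge costs 7.3812, which is the no-arbitrage price.

(0,0): Delta=0.8350 Bond=-17.6702
(1,0): Delta=0.0000 Bond=0.0000
(1,1): Delta=0.9367 Bond=-23.3889
V0=7.3812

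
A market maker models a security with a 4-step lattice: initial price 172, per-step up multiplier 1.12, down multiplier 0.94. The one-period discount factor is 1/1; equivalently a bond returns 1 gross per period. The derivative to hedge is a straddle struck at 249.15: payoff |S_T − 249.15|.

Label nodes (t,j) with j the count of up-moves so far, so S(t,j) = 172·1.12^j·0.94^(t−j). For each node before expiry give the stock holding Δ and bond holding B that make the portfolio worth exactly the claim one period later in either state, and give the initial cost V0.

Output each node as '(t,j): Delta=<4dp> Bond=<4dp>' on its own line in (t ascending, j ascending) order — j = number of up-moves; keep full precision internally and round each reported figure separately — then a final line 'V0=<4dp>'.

(0,0): Delta=-0.9486 Bond=240.8349
(1,0): Delta=-1.0000 Bond=249.1500
(1,1): Delta=-0.8622 Bond=224.2048
(2,0): Delta=-1.0000 Bond=249.1500
(2,1): Delta=-1.0000 Bond=249.1500
(2,2): Delta=-0.6310 Bond=174.3144
(3,0): Delta=-1.0000 Bond=249.1500
(3,1): Delta=-1.0000 Bond=249.1500
(3,2): Delta=-1.0000 Bond=249.1500
(3,3): Delta=-0.0116 Bond=24.6432
V0=77.6807

Since d<R<u, set p* = (R−d)/(u−d) = 0.3333; price each node as the discounted p*-expectation of its children.
Terminal values V(4,·): V(4,0)=114.8612, V(4,1)=89.1463, V(4,2)=58.5073, V(4,3)=22.0012, V(4,4)=21.4953
(3,0): S=142.8604. Δ = (V_up−V_dn)/(S_up−S_dn) = (89.1463−114.8612)/(160.0037−134.2888) = -1.0000. V = [p*·89.1463 + (1−p*)·114.8612]/1 = 106.2896. B = V − Δ·S = 249.1500.
(3,1): S=170.2167. Δ = (V_up−V_dn)/(S_up−S_dn) = (58.5073−89.1463)/(190.6427−160.0037) = -1.0000. V = [p*·58.5073 + (1−p*)·89.1463]/1 = 78.9333. B = V − Δ·S = 249.1500.
(3,2): S=202.8114. Δ = (V_up−V_dn)/(S_up−S_dn) = (22.0012−58.5073)/(227.1488−190.6427) = -1.0000. V = [p*·22.0012 + (1−p*)·58.5073]/1 = 46.3386. B = V − Δ·S = 249.1500.
(3,3): S=241.6476. Δ = (V_up−V_dn)/(S_up−S_dn) = (21.4953−22.0012)/(270.6453−227.1488) = -0.0116. V = [p*·21.4953 + (1−p*)·22.0012]/1 = 21.8326. B = V − Δ·S = 24.6432.
(2,0): S=151.9792. Δ = (V_up−V_dn)/(S_up−S_dn) = (78.9333−106.2896)/(170.2167−142.8604) = -1.0000. V = [p*·78.9333 + (1−p*)·106.2896]/1 = 97.1708. B = V − Δ·S = 249.1500.
(2,1): S=181.0816. Δ = (V_up−V_dn)/(S_up−S_dn) = (46.3386−78.9333)/(202.8114−170.2167) = -1.0000. V = [p*·46.3386 + (1−p*)·78.9333]/1 = 68.0684. B = V − Δ·S = 249.1500.
(2,2): S=215.7568. Δ = (V_up−V_dn)/(S_up−S_dn) = (21.8326−46.3386)/(241.6476−202.8114) = -0.6310. V = [p*·21.8326 + (1−p*)·46.3386]/1 = 38.1699. B = V − Δ·S = 174.3144.
(1,0): S=161.6800. Δ = (V_up−V_dn)/(S_up−S_dn) = (68.0684−97.1708)/(181.0816−151.9792) = -1.0000. V = [p*·68.0684 + (1−p*)·97.1708]/1 = 87.4700. B = V − Δ·S = 249.1500.
(1,1): S=192.6400. Δ = (V_up−V_dn)/(S_up−S_dn) = (38.1699−68.0684)/(215.7568−181.0816) = -0.8622. V = [p*·38.1699 + (1−p*)·68.0684]/1 = 58.1022. B = V − Δ·S = 224.2048.
(0,0): S=172.0000. Δ = (V_up−V_dn)/(S_up−S_dn) = (58.1022−87.4700)/(192.6400−161.6800) = -0.9486. V = [p*·58.1022 + (1−p*)·87.4700]/1 = 77.6807. B = V − Δ·S = 240.8349.
Self-financing check: at every node Δ·S+B equals the discounted successor values.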